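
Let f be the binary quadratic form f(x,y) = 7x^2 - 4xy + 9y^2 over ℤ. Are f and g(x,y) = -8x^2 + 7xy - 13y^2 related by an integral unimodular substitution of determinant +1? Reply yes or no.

D₁ = -236, D₂ = -367
discriminants differ ⇒ not SL₂(ℤ)-equivalent

no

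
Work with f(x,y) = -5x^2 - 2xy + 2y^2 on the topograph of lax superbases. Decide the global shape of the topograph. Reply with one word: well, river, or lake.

D = b²−4ac = (-2)² − 4·(-5)·2 = 44
D > 0 non-square ⇒ indefinite ⇒ periodic river

river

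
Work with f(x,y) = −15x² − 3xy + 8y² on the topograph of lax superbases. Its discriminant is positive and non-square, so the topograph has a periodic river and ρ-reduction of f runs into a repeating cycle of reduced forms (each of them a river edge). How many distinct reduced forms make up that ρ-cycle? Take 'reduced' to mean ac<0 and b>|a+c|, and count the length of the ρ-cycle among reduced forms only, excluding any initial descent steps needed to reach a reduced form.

D = 489, ⌊√D⌋ = 22
descent: ρ → (8,19,-4)  [lands on river]
river: ρ → (-4,21,3)
river: ρ → (3,21,-4)
river: ρ → (-4,19,8)
river: ρ → (8,13,-10)
river: ρ → (-10,7,11)
river: ρ → (11,15,-6)
river: ρ → (-6,21,2)
river: ρ → (2,19,-16)
river: ρ → (-16,13,5)
river: ρ → (5,17,-10)
river: ρ → (-10,3,12)
river: ρ → (12,21,-1)
river: ρ → (-1,21,12)
river: ρ → (12,3,-10)
river: ρ → (-10,17,5)
river: ρ → (5,13,-16)
river: ρ → (-16,19,2)
river: ρ → (2,21,-6)
river: ρ → (-6,15,11)
river: ρ → (11,7,-10)
river: ρ → (-10,13,8)
ρ-cycle length = 22 (tail of 1 descent step not counted)

22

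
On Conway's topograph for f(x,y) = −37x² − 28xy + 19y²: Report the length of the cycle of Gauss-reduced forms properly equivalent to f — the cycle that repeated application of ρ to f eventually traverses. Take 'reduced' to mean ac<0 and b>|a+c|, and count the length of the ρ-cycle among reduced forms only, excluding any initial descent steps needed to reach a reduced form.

D = 3596, ⌊√D⌋ = 59
descent: ρ → (19,28,-37)  [lands on river]
river: ρ → (-37,46,10)
river: ρ → (10,54,-17)
river: ρ → (-17,48,19)
ρ-cycle length = 4 (tail of 1 descent step not counted)

4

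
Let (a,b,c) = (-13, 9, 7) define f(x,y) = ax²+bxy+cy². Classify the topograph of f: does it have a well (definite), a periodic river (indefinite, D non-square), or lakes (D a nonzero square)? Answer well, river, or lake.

D = b²−4ac = 9² − 4·(-13)·7 = 445
D > 0 non-square ⇒ indefinite ⇒ periodic river

river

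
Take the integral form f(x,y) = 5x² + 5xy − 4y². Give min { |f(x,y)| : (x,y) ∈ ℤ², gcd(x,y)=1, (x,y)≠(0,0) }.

river: ρ → (-4,3,6)
river: ρ → (6,9,-1)
river: ρ → (-1,9,6)
river: ρ → (6,3,-4)
river: ρ → (-4,5,5)
river: ρ → (5,5,-4)
closes: descent 0, river 6
min |a| on river = 1

1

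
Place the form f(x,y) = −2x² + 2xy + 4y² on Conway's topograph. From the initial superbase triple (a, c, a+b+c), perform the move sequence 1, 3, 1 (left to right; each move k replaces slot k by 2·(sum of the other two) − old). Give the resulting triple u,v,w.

start (-2,4,4) = (f(1,0),f(0,1),f(1,1))
replace slot 1: 2·(4+4) − (-2) = 18 → (18,4,4)
replace slot 3: 2·(18+4) − 4 = 40 → (18,4,40)
replace slot 1: 2·(4+40) − 18 = 70 → (70,4,40)

70,4,40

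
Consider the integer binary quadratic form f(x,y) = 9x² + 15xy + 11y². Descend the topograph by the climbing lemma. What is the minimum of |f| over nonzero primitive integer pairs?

translate: b→-3 (≡15 mod 18), so (9,15,11)→(9,-3,5)
flip: (9,-3,5)→(5,3,9)
reduced (well bottom): (5,3,9) with a≤c, −a<b≤a
well minimum = a = 5

5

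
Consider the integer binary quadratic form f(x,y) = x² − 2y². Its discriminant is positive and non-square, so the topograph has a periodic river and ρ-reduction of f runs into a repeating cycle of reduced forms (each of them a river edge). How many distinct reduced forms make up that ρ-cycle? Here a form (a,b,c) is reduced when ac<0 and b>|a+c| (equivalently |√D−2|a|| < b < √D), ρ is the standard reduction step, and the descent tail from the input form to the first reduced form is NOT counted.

D = 8, ⌊√D⌋ = 2
descent: ρ → (-2,0,1)
descent: ρ → (1,2,-1)  [lands on river]
river: ρ → (-1,2,1)
ρ-cycle length = 2 (tail of 2 descent steps not counted)

2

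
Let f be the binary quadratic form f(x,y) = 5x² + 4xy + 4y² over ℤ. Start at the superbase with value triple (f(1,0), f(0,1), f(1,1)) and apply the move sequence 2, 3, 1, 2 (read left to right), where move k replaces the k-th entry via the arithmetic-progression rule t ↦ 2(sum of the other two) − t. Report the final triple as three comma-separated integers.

start (5,4,13) = (f(1,0),f(0,1),f(1,1))
replace slot 2: 2·(5+13) − 4 = 32 → (5,32,13)
replace slot 3: 2·(5+32) − 13 = 61 → (5,32,61)
replace slot 1: 2·(32+61) − 5 = 181 → (181,32,61)
replace slot 2: 2·(181+61) − 32 = 452 → (181,452,61)

181,452,61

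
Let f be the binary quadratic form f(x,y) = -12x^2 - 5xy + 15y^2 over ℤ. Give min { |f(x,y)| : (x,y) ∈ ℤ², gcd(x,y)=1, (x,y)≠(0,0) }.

descent: ρ → (15,5,-12)  [lands on river]
river: ρ → (-12,19,8)
river: ρ → (8,13,-18)
river: ρ → (-18,23,3)
river: ρ → (3,25,-10)
river: ρ → (-10,15,13)
river: ρ → (13,11,-12)
river: ρ → (-12,13,12)
river: ρ → (12,11,-13)
river: ρ → (-13,15,10)
river: ρ → (10,25,-3)
river: ρ → (-3,23,18)
river: ρ → (18,13,-8)
river: ρ → (-8,19,12)
river: ρ → (12,5,-15)
river: ρ → (-15,25,2)
river: ρ → (2,27,-2)
river: ρ → (-2,25,15)
closes: descent 1, river 18
min |a| on river = 2

2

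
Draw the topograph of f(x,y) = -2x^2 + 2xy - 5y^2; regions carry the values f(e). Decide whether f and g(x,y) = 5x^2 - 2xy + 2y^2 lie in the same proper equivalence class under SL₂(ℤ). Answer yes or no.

D₁ = -36, D₂ = -36
f is negative-definite; reduce −f:
−f: translate: b→2 (≡-2 mod 4), so (2,-2,5)→(2,2,5)
−f: reduced (well bottom): (2,2,5) with a≤c, −a<b≤a
flip sign back: reduced form of f is (-2,-2,-5)
g: flip: (5,-2,2)→(2,2,5)
g: reduced (well bottom): (2,2,5) with a≤c, −a<b≤a
reduced forms (-2, -2, -5) vs (2, 2, 5) ⇒ inequivalent

no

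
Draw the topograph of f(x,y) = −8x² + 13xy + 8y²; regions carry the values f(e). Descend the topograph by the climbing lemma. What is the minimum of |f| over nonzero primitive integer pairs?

river: ρ → (8,19,-2)
river: ρ → (-2,17,17)
river: ρ → (17,17,-2)
river: ρ → (-2,19,8)
river: ρ → (8,13,-8)
river: ρ → (-8,19,2)
river: ρ → (2,17,-17)
river: ρ → (-17,17,2)
river: ρ → (2,19,-8)
river: ρ → (-8,13,8)
closes: descent 0, river 10
min |a| on river = 2

2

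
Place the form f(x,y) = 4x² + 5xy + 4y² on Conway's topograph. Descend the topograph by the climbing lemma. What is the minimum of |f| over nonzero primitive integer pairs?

translate: b→-3 (≡5 mod 8), so (4,5,4)→(4,-3,3)
flip: (4,-3,3)→(3,3,4)
reduced (well bottom): (3,3,4) with a≤c, −a<b≤a
well minimum = a = 3

3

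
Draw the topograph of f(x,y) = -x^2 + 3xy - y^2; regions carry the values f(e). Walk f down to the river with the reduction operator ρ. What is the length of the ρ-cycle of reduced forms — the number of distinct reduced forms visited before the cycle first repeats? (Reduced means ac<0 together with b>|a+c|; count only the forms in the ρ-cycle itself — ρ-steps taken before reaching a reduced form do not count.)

D = 5, ⌊√D⌋ = 2
descent: ρ → (-1,1,1)  [lands on river]
river: ρ → (1,1,-1)
ρ-cycle length = 2 (tail of 1 descent step not counted)

2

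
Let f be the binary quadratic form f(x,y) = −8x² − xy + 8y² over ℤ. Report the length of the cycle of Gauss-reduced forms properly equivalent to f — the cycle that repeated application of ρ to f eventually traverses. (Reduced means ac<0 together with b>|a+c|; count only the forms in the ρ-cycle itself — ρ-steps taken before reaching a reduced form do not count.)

D = 257, ⌊√D⌋ = 16
descent: ρ → (8,1,-8)  [lands on river]
river: ρ → (-8,15,1)
river: ρ → (1,15,-8)
river: ρ → (-8,1,8)
river: ρ → (8,15,-1)
river: ρ → (-1,15,8)
ρ-cycle length = 6 (tail of 1 descent step not counted)

6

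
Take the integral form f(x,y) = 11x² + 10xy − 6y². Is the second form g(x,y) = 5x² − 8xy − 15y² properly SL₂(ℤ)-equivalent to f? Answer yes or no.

D₁ = 364, D₂ = 364
river cycle of f (length 8): (-6, 14, 7), (7, 14, -6), (-6, 10, 11), (11, 12, -5), (-5, 18, 2), (2, 18, -5), (-5, 12, 11), (11, 10, -6)
river cycle of g (length 8): (5, 12, -11), (-11, 10, 6), (6, 14, -7), (-7, 14, 6), (6, 10, -11), (-11, 12, 5), (5, 18, -2), (-2, 18, 5)
cycles differ ⇒ inequivalent

no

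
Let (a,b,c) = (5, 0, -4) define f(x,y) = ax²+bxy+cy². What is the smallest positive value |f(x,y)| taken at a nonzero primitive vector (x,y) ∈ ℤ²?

descent: ρ → (-4,8,1)  [lands on river]
river: ρ → (1,8,-4)
closes: descent 1, river 2
min |a| on river = 1

1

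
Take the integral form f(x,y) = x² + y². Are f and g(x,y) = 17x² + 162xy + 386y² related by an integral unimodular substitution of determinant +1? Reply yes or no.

D₁ = -4, D₂ = -4
f: reduced (well bottom): (1,0,1) with a≤c, −a<b≤a
g: translate: b→-8 (≡162 mod 34), so (17,162,386)→(17,-8,1)
g: flip: (17,-8,1)→(1,8,17)
g: translate: b→0 (≡8 mod 2), so (1,8,17)→(1,0,1)
g: reduced (well bottom): (1,0,1) with a≤c, −a<b≤a
reduced forms (1, 0, 1) vs (1, 0, 1) ⇒ equivalent

yes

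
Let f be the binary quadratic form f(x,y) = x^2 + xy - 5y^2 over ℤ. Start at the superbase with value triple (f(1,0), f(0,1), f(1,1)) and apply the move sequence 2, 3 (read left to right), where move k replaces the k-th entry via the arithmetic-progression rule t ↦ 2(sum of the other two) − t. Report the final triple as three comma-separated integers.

start (1,-5,-3) = (f(1,0),f(0,1),f(1,1))
replace slot 2: 2·(1+(-3)) − (-5) = 1 → (1,1,-3)
replace slot 3: 2·(1+1) − (-3) = 7 → (1,1,7)

1,1,7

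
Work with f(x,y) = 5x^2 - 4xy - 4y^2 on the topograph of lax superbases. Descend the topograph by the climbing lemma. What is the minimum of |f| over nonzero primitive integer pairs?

descent: ρ → (-4,4,5)  [lands on river]
river: ρ → (5,6,-3)
river: ρ → (-3,6,5)
river: ρ → (5,4,-4)
closes: descent 1, river 4
min |a| on river = 3

3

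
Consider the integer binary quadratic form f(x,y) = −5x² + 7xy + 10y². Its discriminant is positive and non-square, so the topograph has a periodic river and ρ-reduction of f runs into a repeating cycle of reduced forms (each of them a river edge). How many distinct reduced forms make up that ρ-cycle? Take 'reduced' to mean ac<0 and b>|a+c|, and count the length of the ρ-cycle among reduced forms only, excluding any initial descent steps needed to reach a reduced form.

D = 249, ⌊√D⌋ = 15
river: ρ → (10,13,-2)
river: ρ → (-2,15,3)
river: ρ → (3,15,-2)
river: ρ → (-2,13,10)
river: ρ → (10,7,-5)
river: ρ → (-5,13,4)
river: ρ → (4,11,-8)
river: ρ → (-8,5,7)
river: ρ → (7,9,-6)
river: ρ → (-6,15,1)
river: ρ → (1,15,-6)
river: ρ → (-6,9,7)
river: ρ → (7,5,-8)
river: ρ → (-8,11,4)
river: ρ → (4,13,-5)
river: ρ → (-5,7,10)
ρ-cycle length = 16 (tail of 0 descent steps not counted)

16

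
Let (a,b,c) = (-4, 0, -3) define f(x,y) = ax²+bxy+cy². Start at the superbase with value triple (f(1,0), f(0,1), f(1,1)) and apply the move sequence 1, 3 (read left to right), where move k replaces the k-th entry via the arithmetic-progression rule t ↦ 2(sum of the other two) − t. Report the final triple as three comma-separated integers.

start (-4,-3,-7) = (f(1,0),f(0,1),f(1,1))
replace slot 1: 2·((-3)+(-7)) − (-4) = -16 → (-16,-3,-7)
replace slot 3: 2·((-16)+(-3)) − (-7) = -31 → (-16,-3,-31)

-16,-3,-31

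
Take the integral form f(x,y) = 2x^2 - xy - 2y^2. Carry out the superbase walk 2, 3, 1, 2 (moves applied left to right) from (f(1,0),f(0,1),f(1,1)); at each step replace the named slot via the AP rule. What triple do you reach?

start (2,-2,-1) = (f(1,0),f(0,1),f(1,1))
replace slot 2: 2·(2+(-1)) − (-2) = 4 → (2,4,-1)
replace slot 3: 2·(2+4) − (-1) = 13 → (2,4,13)
replace slot 1: 2·(4+13) − 2 = 32 → (32,4,13)
replace slot 2: 2·(32+13) − 4 = 86 → (32,86,13)

32,86,13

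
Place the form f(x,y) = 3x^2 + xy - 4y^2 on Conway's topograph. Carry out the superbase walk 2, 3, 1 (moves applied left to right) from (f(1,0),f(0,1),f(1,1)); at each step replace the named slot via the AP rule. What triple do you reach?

start (3,-4,0) = (f(1,0),f(0,1),f(1,1))
replace slot 2: 2·(3+0) − (-4) = 10 → (3,10,0)
replace slot 3: 2·(3+10) − 0 = 26 → (3,10,26)
replace slot 1: 2·(10+26) − 3 = 69 → (69,10,26)

69,10,26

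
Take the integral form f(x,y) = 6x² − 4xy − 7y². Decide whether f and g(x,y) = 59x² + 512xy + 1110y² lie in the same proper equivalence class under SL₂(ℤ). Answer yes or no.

D₁ = 184, D₂ = 184
river cycle of f (length 12): (-7, 4, 6), (6, 8, -5), (-5, 12, 2), (2, 12, -5), (-5, 8, 6), (6, 4, -7), (-7, 10, 3), (3, 8, -10), (-10, 12, 1), (1, 12, -10), … (2 more)
river cycle of g (length 12): (6, 8, -5), (-5, 12, 2), (2, 12, -5), (-5, 8, 6), (6, 4, -7), (-7, 10, 3), (3, 8, -10), (-10, 12, 1), (1, 12, -10), (-10, 8, 3), … (2 more)
cycles coincide ⇒ equivalent

yes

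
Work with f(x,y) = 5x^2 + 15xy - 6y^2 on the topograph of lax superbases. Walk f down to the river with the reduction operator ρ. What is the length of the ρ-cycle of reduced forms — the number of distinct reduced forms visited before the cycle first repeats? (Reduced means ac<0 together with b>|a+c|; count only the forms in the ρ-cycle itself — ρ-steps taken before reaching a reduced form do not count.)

D = 345, ⌊√D⌋ = 18
river: ρ → (-6,9,11)
river: ρ → (11,13,-4)
river: ρ → (-4,11,14)
river: ρ → (14,17,-1)
river: ρ → (-1,17,14)
river: ρ → (14,11,-4)
river: ρ → (-4,13,11)
river: ρ → (11,9,-6)
river: ρ → (-6,15,5)
river: ρ → (5,15,-6)
ρ-cycle length = 10 (tail of 0 descent steps not counted)

10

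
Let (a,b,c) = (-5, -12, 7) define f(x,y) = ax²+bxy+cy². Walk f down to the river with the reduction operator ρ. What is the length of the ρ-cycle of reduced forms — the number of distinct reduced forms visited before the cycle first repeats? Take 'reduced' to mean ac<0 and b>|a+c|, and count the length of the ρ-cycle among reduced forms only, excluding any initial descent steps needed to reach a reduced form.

D = 284, ⌊√D⌋ = 16
descent: ρ → (7,12,-5)  [lands on river]
river: ρ → (-5,8,11)
river: ρ → (11,14,-2)
river: ρ → (-2,14,11)
river: ρ → (11,8,-5)
river: ρ → (-5,12,7)
river: ρ → (7,16,-1)
river: ρ → (-1,16,7)
ρ-cycle length = 8 (tail of 1 descent step not counted)

8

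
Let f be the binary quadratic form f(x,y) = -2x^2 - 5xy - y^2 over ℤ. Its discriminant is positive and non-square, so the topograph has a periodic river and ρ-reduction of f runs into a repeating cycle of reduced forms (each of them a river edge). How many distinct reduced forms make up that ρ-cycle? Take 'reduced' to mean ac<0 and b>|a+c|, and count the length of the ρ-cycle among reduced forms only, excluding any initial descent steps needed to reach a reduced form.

D = 17, ⌊√D⌋ = 4
descent: ρ → (-1,3,2)  [lands on river]
river: ρ → (2,1,-2)
river: ρ → (-2,3,1)
river: ρ → (1,3,-2)
river: ρ → (-2,1,2)
river: ρ → (2,3,-1)
ρ-cycle length = 6 (tail of 1 descent step not counted)

6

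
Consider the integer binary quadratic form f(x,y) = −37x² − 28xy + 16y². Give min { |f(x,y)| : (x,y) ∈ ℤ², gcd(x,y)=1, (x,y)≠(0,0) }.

descent: ρ → (16,28,-37)  [lands on river]
river: ρ → (-37,46,7)
river: ρ → (7,52,-16)
river: ρ → (-16,44,19)
river: ρ → (19,32,-28)
river: ρ → (-28,24,23)
river: ρ → (23,22,-29)
river: ρ → (-29,36,16)
closes: descent 1, river 8
min |a| on river = 7

7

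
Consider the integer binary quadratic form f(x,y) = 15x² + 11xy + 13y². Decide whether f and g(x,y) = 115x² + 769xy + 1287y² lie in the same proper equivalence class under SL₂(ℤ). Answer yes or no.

D₁ = -659, D₂ = -659
f: flip: (15,11,13)→(13,-11,15)
f: reduced (well bottom): (13,-11,15) with a≤c, −a<b≤a
g: translate: b→79 (≡769 mod 230), so (115,769,1287)→(115,79,15)
g: flip: (115,79,15)→(15,-79,115)
g: translate: b→11 (≡-79 mod 30), so (15,-79,115)→(15,11,13)
g: flip: (15,11,13)→(13,-11,15)
g: reduced (well bottom): (13,-11,15) with a≤c, −a<b≤a
reduced forms (13, -11, 15) vs (13, -11, 15) ⇒ equivalent

yes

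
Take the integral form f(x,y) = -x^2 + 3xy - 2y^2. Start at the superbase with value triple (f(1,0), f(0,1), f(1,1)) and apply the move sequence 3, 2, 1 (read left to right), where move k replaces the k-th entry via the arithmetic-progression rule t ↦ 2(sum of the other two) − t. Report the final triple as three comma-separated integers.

start (-1,-2,0) = (f(1,0),f(0,1),f(1,1))
replace slot 3: 2·((-1)+(-2)) − 0 = -6 → (-1,-2,-6)
replace slot 2: 2·((-1)+(-6)) − (-2) = -12 → (-1,-12,-6)
replace slot 1: 2·((-12)+(-6)) − (-1) = -35 → (-35,-12,-6)

-35,-12,-6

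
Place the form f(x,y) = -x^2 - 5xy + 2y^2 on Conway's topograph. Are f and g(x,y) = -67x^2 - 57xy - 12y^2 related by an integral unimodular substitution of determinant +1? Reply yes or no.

D₁ = 33, D₂ = 33
river cycle of f (length 4): (2, 5, -1), (-1, 5, 2), (2, 3, -3), (-3, 3, 2)
river cycle of g (length 4): (-1, 5, 2), (2, 3, -3), (-3, 3, 2), (2, 5, -1)
cycles coincide ⇒ equivalent

yes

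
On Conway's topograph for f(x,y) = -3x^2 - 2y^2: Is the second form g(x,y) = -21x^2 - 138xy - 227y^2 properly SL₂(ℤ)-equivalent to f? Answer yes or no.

D₁ = -24, D₂ = -24
f is negative-definite; reduce −f:
−f: flip: (3,0,2)→(2,0,3)
−f: reduced (well bottom): (2,0,3) with a≤c, −a<b≤a
flip sign back: reduced form of f is (-2,0,-3)
g is negative-definite; reduce −g:
−g: translate: b→12 (≡138 mod 42), so (21,138,227)→(21,12,2)
−g: flip: (21,12,2)→(2,-12,21)
−g: translate: b→0 (≡-12 mod 4), so (2,-12,21)→(2,0,3)
−g: reduced (well bottom): (2,0,3) with a≤c, −a<b≤a
flip sign back: reduced form of g is (-2,0,-3)
reduced forms (-2, 0, -3) vs (-2, 0, -3) ⇒ equivalent

yes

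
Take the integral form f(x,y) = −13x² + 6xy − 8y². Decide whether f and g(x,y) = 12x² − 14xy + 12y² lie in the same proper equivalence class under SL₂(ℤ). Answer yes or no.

D₁ = -380, D₂ = -380
f is negative-definite; reduce −f:
−f: flip: (13,-6,8)→(8,6,13)
−f: reduced (well bottom): (8,6,13) with a≤c, −a<b≤a
flip sign back: reduced form of f is (-8,-6,-13)
g: translate: b→10 (≡-14 mod 24), so (12,-14,12)→(12,10,10)
g: flip: (12,10,10)→(10,-10,12)
g: translate: b→10 (≡-10 mod 20), so (10,-10,12)→(10,10,12)
g: reduced (well bottom): (10,10,12) with a≤c, −a<b≤a
reduced forms (-8, -6, -13) vs (10, 10, 12) ⇒ inequivalent

no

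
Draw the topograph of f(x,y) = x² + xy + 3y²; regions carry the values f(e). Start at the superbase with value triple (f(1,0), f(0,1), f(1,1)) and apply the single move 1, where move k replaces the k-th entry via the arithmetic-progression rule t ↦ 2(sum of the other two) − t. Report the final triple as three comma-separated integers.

start (1,3,5) = (f(1,0),f(0,1),f(1,1))
replace slot 1: 2·(3+5) − 1 = 15 → (15,3,5)

15,3,5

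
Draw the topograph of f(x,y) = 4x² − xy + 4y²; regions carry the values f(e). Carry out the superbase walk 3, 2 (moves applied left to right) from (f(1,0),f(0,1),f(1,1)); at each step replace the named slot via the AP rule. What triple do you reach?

start (4,4,7) = (f(1,0),f(0,1),f(1,1))
replace slot 3: 2·(4+4) − 7 = 9 → (4,4,9)
replace slot 2: 2·(4+9) − 4 = 22 → (4,22,9)

4,22,9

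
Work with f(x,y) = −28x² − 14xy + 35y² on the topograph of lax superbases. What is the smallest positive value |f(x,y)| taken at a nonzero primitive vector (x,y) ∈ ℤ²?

descent: ρ → (35,14,-28)  [lands on river]
river: ρ → (-28,42,21)
river: ρ → (21,42,-28)
river: ρ → (-28,14,35)
river: ρ → (35,56,-7)
river: ρ → (-7,56,35)
closes: descent 1, river 6
min |a| on river = 7

7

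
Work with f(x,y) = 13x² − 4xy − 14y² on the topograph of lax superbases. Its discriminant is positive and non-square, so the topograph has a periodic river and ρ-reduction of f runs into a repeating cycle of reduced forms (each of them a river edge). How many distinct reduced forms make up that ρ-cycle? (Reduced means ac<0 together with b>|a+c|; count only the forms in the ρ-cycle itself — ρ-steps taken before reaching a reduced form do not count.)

D = 744, ⌊√D⌋ = 27
descent: ρ → (-14,4,13)  [lands on river]
river: ρ → (13,22,-5)
river: ρ → (-5,18,21)
river: ρ → (21,24,-2)
river: ρ → (-2,24,21)
river: ρ → (21,18,-5)
river: ρ → (-5,22,13)
river: ρ → (13,4,-14)
river: ρ → (-14,24,3)
river: ρ → (3,24,-14)
ρ-cycle length = 10 (tail of 1 descent step not counted)

10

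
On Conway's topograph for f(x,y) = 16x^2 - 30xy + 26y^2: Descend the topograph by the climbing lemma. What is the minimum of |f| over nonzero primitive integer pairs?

translate: b→2 (≡-30 mod 32), so (16,-30,26)→(16,2,12)
flip: (16,2,12)→(12,-2,16)
reduced (well bottom): (12,-2,16) with a≤c, −a<b≤a
well minimum = a = 12

12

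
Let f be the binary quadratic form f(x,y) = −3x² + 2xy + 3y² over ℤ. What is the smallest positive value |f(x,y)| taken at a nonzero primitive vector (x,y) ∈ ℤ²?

river: ρ → (3,4,-2)
river: ρ → (-2,4,3)
river: ρ → (3,2,-3)
river: ρ → (-3,4,2)
river: ρ → (2,4,-3)
river: ρ → (-3,2,3)
closes: descent 0, river 6
min |a| on river = 2

2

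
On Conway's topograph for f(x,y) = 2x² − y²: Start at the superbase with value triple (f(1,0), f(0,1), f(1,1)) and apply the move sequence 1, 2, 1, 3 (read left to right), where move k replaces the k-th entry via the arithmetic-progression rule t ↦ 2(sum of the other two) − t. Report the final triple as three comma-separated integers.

start (2,-1,1) = (f(1,0),f(0,1),f(1,1))
replace slot 1: 2·((-1)+1) − 2 = -2 → (-2,-1,1)
replace slot 2: 2·((-2)+1) − (-1) = -1 → (-2,-1,1)
replace slot 1: 2·((-1)+1) − (-2) = 2 → (2,-1,1)
replace slot 3: 2·(2+(-1)) − 1 = 1 → (2,-1,1)

2,-1,1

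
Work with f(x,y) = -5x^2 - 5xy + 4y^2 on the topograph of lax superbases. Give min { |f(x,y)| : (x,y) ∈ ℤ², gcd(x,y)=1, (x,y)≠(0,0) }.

descent: ρ → (4,5,-5)  [lands on river]
river: ρ → (-5,5,4)
river: ρ → (4,3,-6)
river: ρ → (-6,9,1)
river: ρ → (1,9,-6)
river: ρ → (-6,3,4)
closes: descent 1, river 6
min |a| on river = 1

1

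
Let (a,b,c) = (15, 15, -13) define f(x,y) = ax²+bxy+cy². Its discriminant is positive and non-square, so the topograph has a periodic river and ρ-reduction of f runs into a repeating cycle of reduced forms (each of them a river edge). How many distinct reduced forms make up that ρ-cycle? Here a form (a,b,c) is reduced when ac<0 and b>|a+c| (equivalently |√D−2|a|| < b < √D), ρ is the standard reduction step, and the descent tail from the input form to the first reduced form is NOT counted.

D = 1005, ⌊√D⌋ = 31
river: ρ → (-13,11,17)
river: ρ → (17,23,-7)
river: ρ → (-7,19,23)
river: ρ → (23,27,-3)
river: ρ → (-3,27,23)
river: ρ → (23,19,-7)
river: ρ → (-7,23,17)
river: ρ → (17,11,-13)
river: ρ → (-13,15,15)
river: ρ → (15,15,-13)
ρ-cycle length = 10 (tail of 0 descent steps not counted)

10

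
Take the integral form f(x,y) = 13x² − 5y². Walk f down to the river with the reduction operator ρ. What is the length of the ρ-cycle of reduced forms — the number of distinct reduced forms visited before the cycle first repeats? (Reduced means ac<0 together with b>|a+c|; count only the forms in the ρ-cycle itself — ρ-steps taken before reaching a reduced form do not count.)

D = 260, ⌊√D⌋ = 16
descent: ρ → (-5,10,8)  [lands on river]
river: ρ → (8,6,-7)
river: ρ → (-7,8,7)
river: ρ → (7,6,-8)
river: ρ → (-8,10,5)
river: ρ → (5,10,-8)
river: ρ → (-8,6,7)
river: ρ → (7,8,-7)
river: ρ → (-7,6,8)
river: ρ → (8,10,-5)
ρ-cycle length = 10 (tail of 1 descent step not counted)

10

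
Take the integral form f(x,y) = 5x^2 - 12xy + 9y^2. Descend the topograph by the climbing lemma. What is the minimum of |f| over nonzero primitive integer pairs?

translate: b→-2 (≡-12 mod 10), so (5,-12,9)→(5,-2,2)
flip: (5,-2,2)→(2,2,5)
reduced (well bottom): (2,2,5) with a≤c, −a<b≤a
well minimum = a = 2

2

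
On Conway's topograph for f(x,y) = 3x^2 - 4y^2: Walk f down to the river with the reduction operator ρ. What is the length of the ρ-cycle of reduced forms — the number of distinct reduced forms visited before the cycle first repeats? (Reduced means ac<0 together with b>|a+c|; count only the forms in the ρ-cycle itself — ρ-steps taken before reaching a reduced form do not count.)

D = 48, ⌊√D⌋ = 6
descent: ρ → (-4,0,3)
descent: ρ → (3,6,-1)  [lands on river]
river: ρ → (-1,6,3)
ρ-cycle length = 2 (tail of 2 descent steps not counted)

2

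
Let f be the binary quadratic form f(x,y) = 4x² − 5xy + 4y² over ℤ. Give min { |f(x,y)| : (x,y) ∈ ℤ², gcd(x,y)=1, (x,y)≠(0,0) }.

translate: b→3 (≡-5 mod 8), so (4,-5,4)→(4,3,3)
flip: (4,3,3)→(3,-3,4)
translate: b→3 (≡-3 mod 6), so (3,-3,4)→(3,3,4)
reduced (well bottom): (3,3,4) with a≤c, −a<b≤a
well minimum = a = 3

3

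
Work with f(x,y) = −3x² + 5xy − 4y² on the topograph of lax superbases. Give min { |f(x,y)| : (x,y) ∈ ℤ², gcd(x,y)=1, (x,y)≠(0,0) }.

translate: b→1 (≡-5 mod 6), so (3,-5,4)→(3,1,2)
flip: (3,1,2)→(2,-1,3)
reduced (well bottom): (2,-1,3) with a≤c, −a<b≤a
well minimum |f| = |-2| = 2 (negative-definite)

2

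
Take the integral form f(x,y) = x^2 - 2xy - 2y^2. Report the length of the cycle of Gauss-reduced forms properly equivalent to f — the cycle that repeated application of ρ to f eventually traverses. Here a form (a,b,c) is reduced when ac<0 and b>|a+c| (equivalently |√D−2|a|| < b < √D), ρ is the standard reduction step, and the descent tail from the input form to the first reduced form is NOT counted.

D = 12, ⌊√D⌋ = 3
descent: ρ → (-2,2,1)  [lands on river]
river: ρ → (1,2,-2)
ρ-cycle length = 2 (tail of 1 descent step not counted)

2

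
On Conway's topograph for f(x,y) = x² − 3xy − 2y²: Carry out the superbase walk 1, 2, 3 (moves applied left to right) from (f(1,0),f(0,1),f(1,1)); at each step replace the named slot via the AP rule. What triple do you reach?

start (1,-2,-4) = (f(1,0),f(0,1),f(1,1))
replace slot 1: 2·((-2)+(-4)) − 1 = -13 → (-13,-2,-4)
replace slot 2: 2·((-13)+(-4)) − (-2) = -32 → (-13,-32,-4)
replace slot 3: 2·((-13)+(-32)) − (-4) = -86 → (-13,-32,-86)

-13,-32,-86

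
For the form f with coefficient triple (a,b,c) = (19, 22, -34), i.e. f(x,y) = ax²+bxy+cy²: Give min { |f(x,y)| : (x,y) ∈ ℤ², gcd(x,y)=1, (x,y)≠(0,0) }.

river: ρ → (-34,46,7)
river: ρ → (7,52,-13)
river: ρ → (-13,52,7)
river: ρ → (7,46,-34)
river: ρ → (-34,22,19)
river: ρ → (19,54,-2)
river: ρ → (-2,54,19)
river: ρ → (19,22,-34)
closes: descent 0, river 8
min |a| on river = 2

2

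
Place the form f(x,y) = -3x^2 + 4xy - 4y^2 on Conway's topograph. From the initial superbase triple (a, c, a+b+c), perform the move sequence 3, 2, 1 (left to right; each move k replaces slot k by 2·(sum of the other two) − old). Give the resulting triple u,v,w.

start (-3,-4,-3) = (f(1,0),f(0,1),f(1,1))
replace slot 3: 2·((-3)+(-4)) − (-3) = -11 → (-3,-4,-11)
replace slot 2: 2·((-3)+(-11)) − (-4) = -24 → (-3,-24,-11)
replace slot 1: 2·((-24)+(-11)) − (-3) = -67 → (-67,-24,-11)

-67,-24,-11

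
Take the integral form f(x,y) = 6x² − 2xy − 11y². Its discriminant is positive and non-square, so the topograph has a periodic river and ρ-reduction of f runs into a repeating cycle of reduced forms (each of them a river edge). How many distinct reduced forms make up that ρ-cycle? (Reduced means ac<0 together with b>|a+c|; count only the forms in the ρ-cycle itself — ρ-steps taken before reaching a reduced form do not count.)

D = 268, ⌊√D⌋ = 16
descent: ρ → (-11,2,6)
descent: ρ → (6,10,-7)  [lands on river]
river: ρ → (-7,4,9)
river: ρ → (9,14,-2)
river: ρ → (-2,14,9)
river: ρ → (9,4,-7)
river: ρ → (-7,10,6)
river: ρ → (6,14,-3)
river: ρ → (-3,16,1)
river: ρ → (1,16,-3)
river: ρ → (-3,14,6)
ρ-cycle length = 10 (tail of 2 descent steps not counted)

10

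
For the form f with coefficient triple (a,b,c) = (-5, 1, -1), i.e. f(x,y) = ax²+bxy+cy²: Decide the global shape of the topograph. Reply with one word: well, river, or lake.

D = b²−4ac = 1² − 4·(-5)·(-1) = -19
D < 0 ⇒ definite ⇒ every region one sign ⇒ single well

well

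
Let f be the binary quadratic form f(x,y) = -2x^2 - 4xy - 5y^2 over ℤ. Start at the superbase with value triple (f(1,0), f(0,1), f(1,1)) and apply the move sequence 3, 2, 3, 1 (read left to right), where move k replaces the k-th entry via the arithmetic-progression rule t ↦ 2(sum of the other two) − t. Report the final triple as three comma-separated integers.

start (-2,-5,-11) = (f(1,0),f(0,1),f(1,1))
replace slot 3: 2·((-2)+(-5)) − (-11) = -3 → (-2,-5,-3)
replace slot 2: 2·((-2)+(-3)) − (-5) = -5 → (-2,-5,-3)
replace slot 3: 2·((-2)+(-5)) − (-3) = -11 → (-2,-5,-11)
replace slot 1: 2·((-5)+(-11)) − (-2) = -30 → (-30,-5,-11)

-30,-5,-11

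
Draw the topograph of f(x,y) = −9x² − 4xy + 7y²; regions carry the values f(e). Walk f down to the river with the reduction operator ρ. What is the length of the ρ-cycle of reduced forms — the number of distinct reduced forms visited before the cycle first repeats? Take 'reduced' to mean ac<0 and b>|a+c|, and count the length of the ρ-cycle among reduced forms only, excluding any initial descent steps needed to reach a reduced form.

D = 268, ⌊√D⌋ = 16
descent: ρ → (7,4,-9)  [lands on river]
river: ρ → (-9,14,2)
river: ρ → (2,14,-9)
river: ρ → (-9,4,7)
river: ρ → (7,10,-6)
river: ρ → (-6,14,3)
river: ρ → (3,16,-1)
river: ρ → (-1,16,3)
river: ρ → (3,14,-6)
river: ρ → (-6,10,7)
ρ-cycle length = 10 (tail of 1 descent step not counted)

10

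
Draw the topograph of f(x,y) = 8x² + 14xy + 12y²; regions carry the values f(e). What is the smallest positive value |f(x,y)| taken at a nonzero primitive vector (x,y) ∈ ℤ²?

translate: b→-2 (≡14 mod 16), so (8,14,12)→(8,-2,6)
flip: (8,-2,6)→(6,2,8)
reduced (well bottom): (6,2,8) with a≤c, −a<b≤a
well minimum = a = 6

6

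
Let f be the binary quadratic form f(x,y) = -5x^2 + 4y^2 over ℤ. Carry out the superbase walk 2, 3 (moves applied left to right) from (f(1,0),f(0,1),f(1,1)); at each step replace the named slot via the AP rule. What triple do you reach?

start (-5,4,-1) = (f(1,0),f(0,1),f(1,1))
replace slot 2: 2·((-5)+(-1)) − 4 = -16 → (-5,-16,-1)
replace slot 3: 2·((-5)+(-16)) − (-1) = -41 → (-5,-16,-41)

-5,-16,-41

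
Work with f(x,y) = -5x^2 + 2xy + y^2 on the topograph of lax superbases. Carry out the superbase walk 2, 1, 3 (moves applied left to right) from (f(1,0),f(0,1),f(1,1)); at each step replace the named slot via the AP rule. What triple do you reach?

start (-5,1,-2) = (f(1,0),f(0,1),f(1,1))
replace slot 2: 2·((-5)+(-2)) − 1 = -15 → (-5,-15,-2)
replace slot 1: 2·((-15)+(-2)) − (-5) = -29 → (-29,-15,-2)
replace slot 3: 2·((-29)+(-15)) − (-2) = -86 → (-29,-15,-86)

-29,-15,-86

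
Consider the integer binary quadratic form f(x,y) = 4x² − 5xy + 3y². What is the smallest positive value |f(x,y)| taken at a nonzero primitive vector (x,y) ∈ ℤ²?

translate: b→3 (≡-5 mod 8), so (4,-5,3)→(4,3,2)
flip: (4,3,2)→(2,-3,4)
translate: b→1 (≡-3 mod 4), so (2,-3,4)→(2,1,3)
reduced (well bottom): (2,1,3) with a≤c, −a<b≤a
well minimum = a = 2

2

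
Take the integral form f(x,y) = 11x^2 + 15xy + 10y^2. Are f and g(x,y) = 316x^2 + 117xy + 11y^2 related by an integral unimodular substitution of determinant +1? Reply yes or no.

D₁ = -215, D₂ = -215
f: translate: b→-7 (≡15 mod 22), so (11,15,10)→(11,-7,6)
f: flip: (11,-7,6)→(6,7,11)
f: translate: b→-5 (≡7 mod 12), so (6,7,11)→(6,-5,10)
f: reduced (well bottom): (6,-5,10) with a≤c, −a<b≤a
g: flip: (316,117,11)→(11,-117,316)
g: translate: b→-7 (≡-117 mod 22), so (11,-117,316)→(11,-7,6)
g: flip: (11,-7,6)→(6,7,11)
g: translate: b→-5 (≡7 mod 12), so (6,7,11)→(6,-5,10)
g: reduced (well bottom): (6,-5,10) with a≤c, −a<b≤a
reduced forms (6, -5, 10) vs (6, -5, 10) ⇒ equivalent

yes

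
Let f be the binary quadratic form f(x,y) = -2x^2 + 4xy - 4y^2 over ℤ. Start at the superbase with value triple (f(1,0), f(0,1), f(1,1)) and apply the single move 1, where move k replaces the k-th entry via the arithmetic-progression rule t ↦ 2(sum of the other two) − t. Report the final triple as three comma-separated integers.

start (-2,-4,-2) = (f(1,0),f(0,1),f(1,1))
replace slot 1: 2·((-4)+(-2)) − (-2) = -10 → (-10,-4,-2)

-10,-4,-2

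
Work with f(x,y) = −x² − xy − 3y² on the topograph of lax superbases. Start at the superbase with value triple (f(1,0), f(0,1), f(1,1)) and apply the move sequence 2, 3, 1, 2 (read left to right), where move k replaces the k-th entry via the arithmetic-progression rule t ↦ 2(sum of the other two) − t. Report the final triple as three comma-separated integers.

start (-1,-3,-5) = (f(1,0),f(0,1),f(1,1))
replace slot 2: 2·((-1)+(-5)) − (-3) = -9 → (-1,-9,-5)
replace slot 3: 2·((-1)+(-9)) − (-5) = -15 → (-1,-9,-15)
replace slot 1: 2·((-9)+(-15)) − (-1) = -47 → (-47,-9,-15)
replace slot 2: 2·((-47)+(-15)) − (-9) = -115 → (-47,-115,-15)

-47,-115,-15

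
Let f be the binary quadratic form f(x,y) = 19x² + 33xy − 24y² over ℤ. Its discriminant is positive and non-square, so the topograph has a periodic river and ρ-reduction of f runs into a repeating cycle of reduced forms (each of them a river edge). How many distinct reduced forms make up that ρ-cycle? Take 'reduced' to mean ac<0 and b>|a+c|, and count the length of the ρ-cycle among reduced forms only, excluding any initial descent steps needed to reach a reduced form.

D = 2913, ⌊√D⌋ = 53
river: ρ → (-24,15,28)
river: ρ → (28,41,-11)
river: ρ → (-11,47,16)
river: ρ → (16,49,-8)
river: ρ → (-8,47,22)
river: ρ → (22,41,-14)
river: ρ → (-14,43,19)
river: ρ → (19,33,-24)
ρ-cycle length = 8 (tail of 0 descent steps not counted)

8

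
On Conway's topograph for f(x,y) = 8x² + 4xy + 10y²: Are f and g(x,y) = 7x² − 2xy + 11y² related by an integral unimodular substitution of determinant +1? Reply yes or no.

D₁ = -304, D₂ = -304
f: reduced (well bottom): (8,4,10) with a≤c, −a<b≤a
g: reduced (well bottom): (7,-2,11) with a≤c, −a<b≤a
reduced forms (8, 4, 10) vs (7, -2, 11) ⇒ inequivalent

no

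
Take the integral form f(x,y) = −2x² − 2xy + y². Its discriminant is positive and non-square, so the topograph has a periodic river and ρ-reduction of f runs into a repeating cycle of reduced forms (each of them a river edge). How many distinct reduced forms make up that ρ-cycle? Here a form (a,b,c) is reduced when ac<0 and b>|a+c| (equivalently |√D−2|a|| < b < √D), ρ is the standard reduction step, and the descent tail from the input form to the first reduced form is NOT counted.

D = 12, ⌊√D⌋ = 3
descent: ρ → (1,2,-2)  [lands on river]
river: ρ → (-2,2,1)
ρ-cycle length = 2 (tail of 1 descent step not counted)

2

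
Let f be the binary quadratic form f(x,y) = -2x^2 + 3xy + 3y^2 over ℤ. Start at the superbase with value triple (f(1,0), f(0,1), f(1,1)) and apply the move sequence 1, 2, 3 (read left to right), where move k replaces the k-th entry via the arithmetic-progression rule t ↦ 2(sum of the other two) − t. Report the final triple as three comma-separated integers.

start (-2,3,4) = (f(1,0),f(0,1),f(1,1))
replace slot 1: 2·(3+4) − (-2) = 16 → (16,3,4)
replace slot 2: 2·(16+4) − 3 = 37 → (16,37,4)
replace slot 3: 2·(16+37) − 4 = 102 → (16,37,102)

16,37,102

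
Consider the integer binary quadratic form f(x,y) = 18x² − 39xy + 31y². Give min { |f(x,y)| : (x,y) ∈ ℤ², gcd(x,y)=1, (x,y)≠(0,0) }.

translate: b→-3 (≡-39 mod 36), so (18,-39,31)→(18,-3,10)
flip: (18,-3,10)→(10,3,18)
reduced (well bottom): (10,3,18) with a≤c, −a<b≤a
well minimum = a = 10

10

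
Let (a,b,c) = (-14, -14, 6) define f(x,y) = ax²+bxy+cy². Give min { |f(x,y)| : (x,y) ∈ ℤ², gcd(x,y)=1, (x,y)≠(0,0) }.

descent: ρ → (6,14,-14)  [lands on river]
river: ρ → (-14,14,6)
river: ρ → (6,22,-2)
river: ρ → (-2,22,6)
closes: descent 1, river 4
min |a| on river = 2

2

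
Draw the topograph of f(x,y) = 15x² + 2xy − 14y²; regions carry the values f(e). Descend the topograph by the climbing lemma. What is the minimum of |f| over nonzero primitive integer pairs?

river: ρ → (-14,26,3)
river: ρ → (3,28,-5)
river: ρ → (-5,22,18)
river: ρ → (18,14,-9)
river: ρ → (-9,22,10)
river: ρ → (10,18,-13)
river: ρ → (-13,8,15)
river: ρ → (15,22,-6)
river: ρ → (-6,26,7)
river: ρ → (7,16,-21)
river: ρ → (-21,26,2)
river: ρ → (2,26,-21)
river: ρ → (-21,16,7)
river: ρ → (7,26,-6)
river: ρ → (-6,22,15)
river: ρ → (15,8,-13)
river: ρ → (-13,18,10)
river: ρ → (10,22,-9)
river: ρ → (-9,14,18)
river: ρ → (18,22,-5)
river: ρ → (-5,28,3)
river: ρ → (3,26,-14)
river: ρ → (-14,2,15)
river: ρ → (15,28,-1)
river: ρ → (-1,28,15)
river: ρ → (15,2,-14)
closes: descent 0, river 26
min |a| on river = 1

1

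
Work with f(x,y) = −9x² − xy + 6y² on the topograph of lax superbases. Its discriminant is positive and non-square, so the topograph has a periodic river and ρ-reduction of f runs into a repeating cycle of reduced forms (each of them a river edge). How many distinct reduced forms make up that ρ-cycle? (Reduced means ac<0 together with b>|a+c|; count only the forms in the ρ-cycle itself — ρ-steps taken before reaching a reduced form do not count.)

D = 217, ⌊√D⌋ = 14
descent: ρ → (6,13,-2)  [lands on river]
river: ρ → (-2,11,12)
river: ρ → (12,13,-1)
river: ρ → (-1,13,12)
river: ρ → (12,11,-2)
river: ρ → (-2,13,6)
river: ρ → (6,11,-4)
river: ρ → (-4,13,3)
river: ρ → (3,11,-8)
river: ρ → (-8,5,6)
river: ρ → (6,7,-7)
river: ρ → (-7,7,6)
river: ρ → (6,5,-8)
river: ρ → (-8,11,3)
river: ρ → (3,13,-4)
river: ρ → (-4,11,6)
ρ-cycle length = 16 (tail of 1 descent step not counted)

16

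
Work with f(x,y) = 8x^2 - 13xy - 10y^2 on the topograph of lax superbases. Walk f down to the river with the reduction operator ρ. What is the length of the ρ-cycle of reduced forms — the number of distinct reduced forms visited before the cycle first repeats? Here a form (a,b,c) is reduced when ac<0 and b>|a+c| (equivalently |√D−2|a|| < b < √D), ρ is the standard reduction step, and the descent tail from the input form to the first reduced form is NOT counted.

D = 489, ⌊√D⌋ = 22
descent: ρ → (-10,13,8)  [lands on river]
river: ρ → (8,19,-4)
river: ρ → (-4,21,3)
river: ρ → (3,21,-4)
river: ρ → (-4,19,8)
river: ρ → (8,13,-10)
river: ρ → (-10,7,11)
river: ρ → (11,15,-6)
river: ρ → (-6,21,2)
river: ρ → (2,19,-16)
river: ρ → (-16,13,5)
river: ρ → (5,17,-10)
river: ρ → (-10,3,12)
river: ρ → (12,21,-1)
river: ρ → (-1,21,12)
river: ρ → (12,3,-10)
river: ρ → (-10,17,5)
river: ρ → (5,13,-16)
river: ρ → (-16,19,2)
river: ρ → (2,21,-6)
river: ρ → (-6,15,11)
river: ρ → (11,7,-10)
ρ-cycle length = 22 (tail of 1 descent step not counted)

22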